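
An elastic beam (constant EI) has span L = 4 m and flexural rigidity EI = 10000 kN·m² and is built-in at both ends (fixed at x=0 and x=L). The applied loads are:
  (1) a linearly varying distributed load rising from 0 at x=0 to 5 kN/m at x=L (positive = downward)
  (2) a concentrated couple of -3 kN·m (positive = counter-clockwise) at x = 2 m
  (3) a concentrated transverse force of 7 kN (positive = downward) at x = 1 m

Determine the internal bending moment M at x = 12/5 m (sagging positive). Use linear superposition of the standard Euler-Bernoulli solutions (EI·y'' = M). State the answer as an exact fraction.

M(12/5) = 3769/1200 kN·m

Load 1 — triangular load w₀=5 kN/m (0→w₀ over full span):
  M_1 = 3w₀Lx/20 - w₀L²/30 - w₀x³/(6L) = 3·5·4·(12/5)/20 - 5·4²/30 - 5·(12/5)³/(6·4) = 124/75 kN·m
Load 2 — applied couple M₀=-3 kN·m at a=2 m (b=L-a=2):
  M_2 = R_Ax - M_A - M₀  [x>a] with R_A=-9/8, M_A=-3/4 = (-9/8)·(12/5) - (-3/4) - (-3) = 21/20 kN·m
Load 3 — point force P=7 kN at a=1 m (b=L-a=3):
  M_3 = Pa²(a+3b)(L-x)/L³ - Pa²b/L²  [x>a] = 7·1²·(1+3·3)·(4-(12/5))/4³ - 7·1²·3/4² = 7/16 kN·m
Superposition: M = Σ M_i = 3769/1200 kN·m ≈ 3.140833 kN·m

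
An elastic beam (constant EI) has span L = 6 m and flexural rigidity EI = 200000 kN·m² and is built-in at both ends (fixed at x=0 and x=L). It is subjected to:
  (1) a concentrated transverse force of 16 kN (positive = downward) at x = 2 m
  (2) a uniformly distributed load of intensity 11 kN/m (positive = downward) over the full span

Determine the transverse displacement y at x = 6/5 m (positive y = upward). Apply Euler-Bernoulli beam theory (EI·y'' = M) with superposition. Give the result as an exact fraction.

Load 1 — point force P=16 kN at a=2 m (b=L-a=4):
  y_1 = -Pb²x²(3aL-(3a+b)x)/(6L³EI)  [x≤a] = -16·4²·(6/5)²·(3·2·6-(3·2+4)·(6/5))/(6·6³·200000) = -8/234375 m
Load 2 — uniform load w=11 kN/m over full span:
  y_2 = -wx²(L-x)²/(24EI) = -11·(6/5)²·(6-(6/5))²/(24·200000) = -297/3906250 m
Superposition: y = Σ y_i = -1291/11718750 m ≈ -0.000110 m

y(6/5) = -1291/11718750 m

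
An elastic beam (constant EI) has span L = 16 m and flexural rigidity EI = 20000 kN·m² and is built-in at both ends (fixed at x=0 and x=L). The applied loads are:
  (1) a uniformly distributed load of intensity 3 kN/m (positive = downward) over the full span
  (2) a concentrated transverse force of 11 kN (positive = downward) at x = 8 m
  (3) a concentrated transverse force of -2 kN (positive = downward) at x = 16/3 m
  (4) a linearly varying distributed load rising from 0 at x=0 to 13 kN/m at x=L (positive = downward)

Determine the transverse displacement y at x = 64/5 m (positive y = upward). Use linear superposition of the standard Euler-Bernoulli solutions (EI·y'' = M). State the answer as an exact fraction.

y(64/5) = -31321144/791015625 m

Load 1 — uniform load w=3 kN/m over full span:
  y_1 = -wx²(L-x)²/(24EI) = -3·(64/5)²·(16-(64/5))²/(24·20000) = -4096/390625 m
Load 2 — point force P=11 kN at a=8 m (b=L-a=8):
  y_2 = -Pa²(L-x)²(3bL-(3b+a)(L-x))/(6L³EI)  [x>a] = -11·8²·(16-(64/5))²·(3·8·16-(3·8+8)·(16-(64/5)))/(6·16³·20000) = -968/234375 m
Load 3 — point force P=-2 kN at a=16/3 m (b=L-a=32/3):
  y_3 = -Pa²(L-x)²(3bL-(3b+a)(L-x))/(6L³EI)  [x>a] = -(-2)·(16/3)²·(16-(64/5))²·(3·(32/3)·16-(3·(32/3)+(16/3))·(16-(64/5)))/(6·16³·20000) = 2944/6328125 m
Load 4 — triangular load w₀=13 kN/m (0→w₀ over full span):
  y_4 = -w₀x²(L-x)²(x+2L)/(120LEI) = -13·(64/5)²·(16-(64/5))²·((64/5)+2·16)/(120·16·20000) = -745472/29296875 m
Superposition: y = Σ y_i = -31321144/791015625 m ≈ -0.039596 m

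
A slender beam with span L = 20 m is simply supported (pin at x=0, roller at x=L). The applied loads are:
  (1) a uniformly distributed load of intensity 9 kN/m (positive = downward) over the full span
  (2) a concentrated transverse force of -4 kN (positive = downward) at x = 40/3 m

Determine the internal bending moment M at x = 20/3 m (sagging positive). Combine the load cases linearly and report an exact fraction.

M(20/3) = 3520/9 kN·m

Load 1 — uniform load w=9 kN/m over full span:
  M_1 = wx(L-x)/2 = 9·(20/3)·(20-(20/3))/2 = 400 kN·m
Load 2 — point force P=-4 kN at a=40/3 m (b=L-a=20/3):
  M_2 = Pbx/L  [x≤a] = (-4)·(20/3)·(20/3)/20 = -80/9 kN·m
Superposition: M = Σ M_i = 3520/9 kN·m ≈ 391.111111 kN·m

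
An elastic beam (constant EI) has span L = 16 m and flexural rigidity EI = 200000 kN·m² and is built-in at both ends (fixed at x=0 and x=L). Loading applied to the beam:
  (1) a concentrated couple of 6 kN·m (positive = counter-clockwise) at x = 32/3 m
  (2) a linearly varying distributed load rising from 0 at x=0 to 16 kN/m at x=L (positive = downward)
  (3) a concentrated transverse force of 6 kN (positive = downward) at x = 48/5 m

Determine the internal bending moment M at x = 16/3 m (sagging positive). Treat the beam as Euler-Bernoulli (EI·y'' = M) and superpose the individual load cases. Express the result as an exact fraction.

Load 1 — applied couple M₀=6 kN·m at a=32/3 m (b=L-a=16/3):
  M_1 = R_Ax - M_A  [x≤a] with R_A=1/2, M_A=2 = (1/2)·(16/3) - 2 = 2/3 kN·m
Load 2 — triangular load w₀=16 kN/m (0→w₀ over full span):
  M_2 = 3w₀Lx/20 - w₀L²/30 - w₀x³/(6L) = 3·16·16·(16/3)/20 - 16·16²/30 - 16·(16/3)³/(6·16) = 17408/405 kN·m
Load 3 — point force P=6 kN at a=48/5 m (b=L-a=32/5):
  M_3 = Pb²(3a+b)x/L³ - Pab²/L²  [x≤a] = 6·(32/5)²·(3·(48/5)+(32/5))·(16/3)/16³ - 6·(48/5)·(32/5)²/16² = 256/125 kN·m
Superposition: M = Σ M_i = 462686/10125 kN·m ≈ 45.697383 kN·m

M(16/3) = 462686/10125 kN·m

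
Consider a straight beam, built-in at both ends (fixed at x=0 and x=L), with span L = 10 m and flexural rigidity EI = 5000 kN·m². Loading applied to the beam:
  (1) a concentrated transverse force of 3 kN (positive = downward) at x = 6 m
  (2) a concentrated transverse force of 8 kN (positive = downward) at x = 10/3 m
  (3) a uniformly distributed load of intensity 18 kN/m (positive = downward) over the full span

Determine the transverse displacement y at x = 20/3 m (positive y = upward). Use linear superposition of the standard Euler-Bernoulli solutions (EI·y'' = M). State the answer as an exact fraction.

y(20/3) = -220061/2733750 m

Load 1 — point force P=3 kN at a=6 m (b=L-a=4):
  y_1 = -Pa²(L-x)²(3bL-(3b+a)(L-x))/(6L³EI)  [x>a] = -3·6²·(10-(20/3))²·(3·4·10-(3·4+6)·(10-(20/3)))/(6·10³·5000) = -3/1250 m
Load 2 — point force P=8 kN at a=10/3 m (b=L-a=20/3):
  y_2 = -Pa²(L-x)²(3bL-(3b+a)(L-x))/(6L³EI)  [x>a] = -8·(10/3)²·(10-(20/3))²·(3·(20/3)·10-(3·(20/3)+(10/3))·(10-(20/3)))/(6·10³·5000) = -44/10935 m
Load 3 — uniform load w=18 kN/m over full span:
  y_3 = -wx²(L-x)²/(24EI) = -18·(20/3)²·(10-(20/3))²/(24·5000) = -2/27 m
Superposition: y = Σ y_i = -220061/2733750 m ≈ -0.080498 m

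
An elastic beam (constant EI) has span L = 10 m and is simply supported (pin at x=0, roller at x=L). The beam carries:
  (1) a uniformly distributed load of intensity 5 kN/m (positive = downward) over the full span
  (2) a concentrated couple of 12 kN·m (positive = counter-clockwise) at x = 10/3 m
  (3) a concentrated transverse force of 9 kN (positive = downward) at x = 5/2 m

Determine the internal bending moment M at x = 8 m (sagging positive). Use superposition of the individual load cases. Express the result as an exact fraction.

M(8) = 421/10 kN·m

Load 1 — uniform load w=5 kN/m over full span:
  M_1 = wx(L-x)/2 = 5·8·(10-8)/2 = 40 kN·m
Load 2 — applied couple M₀=12 kN·m at a=10/3 m (b=L-a=20/3):
  M_2 = M₀x/L - M₀  [x>a] = 12·8/10 - 12 = -12/5 kN·m
Load 3 — point force P=9 kN at a=5/2 m (b=L-a=15/2):
  M_3 = Pa(L-x)/L  [x>a] = 9·(5/2)·(10-8)/10 = 9/2 kN·m
Superposition: M = Σ M_i = 421/10 kN·m ≈ 42.100000 kN·m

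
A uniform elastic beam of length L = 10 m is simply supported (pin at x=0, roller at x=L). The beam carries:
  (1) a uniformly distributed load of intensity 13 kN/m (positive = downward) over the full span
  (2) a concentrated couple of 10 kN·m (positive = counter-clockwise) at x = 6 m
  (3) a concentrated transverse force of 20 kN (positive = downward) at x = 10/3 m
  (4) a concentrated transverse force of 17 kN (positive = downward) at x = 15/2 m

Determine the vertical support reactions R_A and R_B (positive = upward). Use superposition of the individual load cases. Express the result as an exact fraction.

Load 1 — uniform load w=13 kN/m over full span:
  R_A = wL/2 = 13·10/2 = 65 kN
  R_B = wL/2 = 13·10/2 = 65 kN
Load 2 — applied couple M₀=10 kN·m at a=6 m (b=L-a=4):
  R_A = M₀/L = 10/10 = 1 kN
  R_B = -M₀/L = -10/10 = -1 kN
Load 3 — point force P=20 kN at a=10/3 m (b=L-a=20/3):
  R_A = Pb/L = 20·(20/3)/10 = 40/3 kN
  R_B = Pa/L = 20·(10/3)/10 = 20/3 kN
Load 4 — point force P=17 kN at a=15/2 m (b=L-a=5/2):
  R_A = Pb/L = 17·(5/2)/10 = 17/4 kN
  R_B = Pa/L = 17·(15/2)/10 = 51/4 kN
Superposition: R_A = 1003/12 kN, R_B = 1001/12 kN

R_A = 1003/12 kN, R_B = 1001/12 kN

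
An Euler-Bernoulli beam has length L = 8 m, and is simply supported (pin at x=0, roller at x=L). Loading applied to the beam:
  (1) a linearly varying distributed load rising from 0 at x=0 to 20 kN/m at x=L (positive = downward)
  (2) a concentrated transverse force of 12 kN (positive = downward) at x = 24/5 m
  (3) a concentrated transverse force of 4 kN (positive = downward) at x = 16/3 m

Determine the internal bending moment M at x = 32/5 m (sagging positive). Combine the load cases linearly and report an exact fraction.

Load 1 — triangular load w₀=20 kN/m (0→w₀ over full span):
  M_1 = w₀Lx/6 - w₀x³/(6L) = 20·8·(32/5)/6 - 20·(32/5)³/(6·8) = 1536/25 kN·m
Load 2 — point force P=12 kN at a=24/5 m (b=L-a=16/5):
  M_2 = Pa(L-x)/L  [x>a] = 12·(24/5)·(8-(32/5))/8 = 288/25 kN·m
Load 3 — point force P=4 kN at a=16/3 m (b=L-a=8/3):
  M_3 = Pa(L-x)/L  [x>a] = 4·(16/3)·(8-(32/5))/8 = 64/15 kN·m
Superposition: M = Σ M_i = 5792/75 kN·m ≈ 77.226667 kN·m

M(32/5) = 5792/75 kN·m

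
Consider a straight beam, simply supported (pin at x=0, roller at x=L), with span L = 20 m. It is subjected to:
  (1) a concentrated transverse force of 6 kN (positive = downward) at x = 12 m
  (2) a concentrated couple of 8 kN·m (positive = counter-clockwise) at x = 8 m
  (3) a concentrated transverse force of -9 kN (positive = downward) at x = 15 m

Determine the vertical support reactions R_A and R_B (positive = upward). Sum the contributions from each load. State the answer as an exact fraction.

Load 1 — point force P=6 kN at a=12 m (b=L-a=8):
  R_A = Pb/L = 6·8/20 = 12/5 kN
  R_B = Pa/L = 6·12/20 = 18/5 kN
Load 2 — applied couple M₀=8 kN·m at a=8 m (b=L-a=12):
  R_A = M₀/L = 8/20 = 2/5 kN
  R_B = -M₀/L = -8/20 = -2/5 kN
Load 3 — point force P=-9 kN at a=15 m (b=L-a=5):
  R_A = Pb/L = (-9)·5/20 = -9/4 kN
  R_B = Pa/L = (-9)·15/20 = -27/4 kN
Superposition: R_A = 11/20 kN, R_B = -71/20 kN

R_A = 11/20 kN, R_B = -71/20 kN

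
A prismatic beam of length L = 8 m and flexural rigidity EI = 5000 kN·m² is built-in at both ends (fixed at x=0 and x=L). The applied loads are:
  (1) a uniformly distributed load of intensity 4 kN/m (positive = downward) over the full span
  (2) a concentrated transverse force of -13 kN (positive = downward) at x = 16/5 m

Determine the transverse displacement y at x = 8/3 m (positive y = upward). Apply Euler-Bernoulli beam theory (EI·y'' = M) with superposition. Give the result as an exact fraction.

y(8/3) = -26912/18984375 m

Load 1 — uniform load w=4 kN/m over full span:
  y_1 = -wx²(L-x)²/(24EI) = -4·(8/3)²·(8-(8/3))²/(24·5000) = -1024/151875 m
Load 2 — point force P=-13 kN at a=16/5 m (b=L-a=24/5):
  y_2 = -Pb²x²(3aL-(3a+b)x)/(6L³EI)  [x≤a] = -(-13)·(24/5)²·(8/3)²·(3·(16/5)·8-(3·(16/5)+(24/5))·(8/3))/(6·8³·5000) = 416/78125 m
Superposition: y = Σ y_i = -26912/18984375 m ≈ -0.001418 m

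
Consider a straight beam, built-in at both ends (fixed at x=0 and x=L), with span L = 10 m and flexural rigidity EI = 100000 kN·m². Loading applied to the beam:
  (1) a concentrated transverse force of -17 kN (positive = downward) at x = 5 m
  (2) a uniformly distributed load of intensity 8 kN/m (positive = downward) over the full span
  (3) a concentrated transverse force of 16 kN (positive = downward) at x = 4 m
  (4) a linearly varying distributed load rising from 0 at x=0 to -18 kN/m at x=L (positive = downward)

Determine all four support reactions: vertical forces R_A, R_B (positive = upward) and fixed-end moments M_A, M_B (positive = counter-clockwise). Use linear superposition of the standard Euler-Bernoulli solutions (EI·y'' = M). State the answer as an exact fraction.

Load 1 — point force P=-17 kN at a=5 m (b=L-a=5):
  R_A = Pb²(3a+b)/L³ = (-17)·5²·(3·5+5)/10³ = -17/2 kN
  M_A = Pab²/L² = (-17)·5·5²/10² = -85/4 kN·m
  R_B = Pa²(a+3b)/L³ = (-17)·5²·(5+3·5)/10³ = -17/2 kN
  M_B = -Pa²b/L² = -(-17)·5²·5/10² = 85/4 kN·m
Load 2 — uniform load w=8 kN/m over full span:
  R_A = wL/2 = 8·10/2 = 40 kN
  M_A = wL²/12 = 8·10²/12 = 200/3 kN·m
  R_B = wL/2 = 8·10/2 = 40 kN
  M_B = -wL²/12 = -8·10²/12 = -200/3 kN·m
Load 3 — point force P=16 kN at a=4 m (b=L-a=6):
  R_A = Pb²(3a+b)/L³ = 16·6²·(3·4+6)/10³ = 1296/125 kN
  M_A = Pab²/L² = 16·4·6²/10² = 576/25 kN·m
  R_B = Pa²(a+3b)/L³ = 16·4²·(4+3·6)/10³ = 704/125 kN
  M_B = -Pa²b/L² = -16·4²·6/10² = -384/25 kN·m
Load 4 — triangular load w₀=-18 kN/m (0→w₀ over full span):
  R_A = 3w₀L/20 = 3·(-18)·10/20 = -27 kN
  M_A = w₀L²/30 = (-18)·10²/30 = -60 kN·m
  R_B = 7w₀L/20 = 7·(-18)·10/20 = -63 kN
  M_B = -w₀L²/20 = -(-18)·10²/20 = 90 kN·m
Superposition: R_A = 3717/250 kN, M_A = 2537/300 kN·m, R_B = -6467/250 kN, M_B = 8767/300 kN·m

R_A = 3717/250 kN, M_A = 2537/300 kN·m, R_B = -6467/250 kN, M_B = 8767/300 kN·m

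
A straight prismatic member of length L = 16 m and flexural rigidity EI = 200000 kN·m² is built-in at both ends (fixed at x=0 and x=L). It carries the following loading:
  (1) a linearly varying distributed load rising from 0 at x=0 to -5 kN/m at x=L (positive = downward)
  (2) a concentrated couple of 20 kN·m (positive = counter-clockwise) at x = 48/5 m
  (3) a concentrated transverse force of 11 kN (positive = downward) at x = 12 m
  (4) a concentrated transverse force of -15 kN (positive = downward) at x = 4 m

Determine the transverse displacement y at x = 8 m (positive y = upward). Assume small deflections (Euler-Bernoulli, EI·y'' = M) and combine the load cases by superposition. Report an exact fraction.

Load 1 — triangular load w₀=-5 kN/m (0→w₀ over full span):
  y_1 = -w₀x²(L-x)²(x+2L)/(120LEI) = -(-5)·8²·(16-8)²·(8+2·16)/(120·16·200000) = 4/1875 m
Load 2 — applied couple M₀=20 kN·m at a=48/5 m (b=L-a=32/5):
  y_2 = (R_Ax³/6 - M_Ax²/2)/EI  [x≤a] with R_A=9/5, M_A=32/5 = ((9/5)·8³/6 - (32/5)·8²/2)/200000 = -4/15625 m
Load 3 — point force P=11 kN at a=12 m (b=L-a=4):
  y_3 = -Pb²x²(3aL-(3a+b)x)/(6L³EI)  [x≤a] = -11·4²·8²·(3·12·16-(3·12+4)·8)/(6·16³·200000) = -11/18750 m
Load 4 — point force P=-15 kN at a=4 m (b=L-a=12):
  y_4 = -Pa²(L-x)²(3bL-(3b+a)(L-x))/(6L³EI)  [x>a] = -(-15)·4²·(16-8)²·(3·12·16-(3·12+4)·(16-8))/(6·16³·200000) = 1/1250 m
Superposition: y = Σ y_i = 98/46875 m ≈ 0.002091 m

y(8) = 98/46875 m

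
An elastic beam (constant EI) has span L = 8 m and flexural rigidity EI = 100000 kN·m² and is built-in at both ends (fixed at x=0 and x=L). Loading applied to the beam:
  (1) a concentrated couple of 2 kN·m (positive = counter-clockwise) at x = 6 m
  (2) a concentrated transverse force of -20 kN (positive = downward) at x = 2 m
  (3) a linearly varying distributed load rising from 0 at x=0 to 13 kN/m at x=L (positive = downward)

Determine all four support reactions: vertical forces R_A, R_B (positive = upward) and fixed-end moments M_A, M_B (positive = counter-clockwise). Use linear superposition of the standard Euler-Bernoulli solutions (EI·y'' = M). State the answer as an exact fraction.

Load 1 — applied couple M₀=2 kN·m at a=6 m (b=L-a=2):
  R_A = 6M₀ab/L³ = 6·2·6·2/8³ = 9/32 kN
  M_A = M₀b(2a-b)/L² = 2·2·(2·6-2)/8² = 5/8 kN·m
  R_B = -6M₀ab/L³ = -6·2·6·2/8³ = -9/32 kN
  M_B = M₀a(2b-a)/L² = 2·6·(2·2-6)/8² = -3/8 kN·m
Load 2 — point force P=-20 kN at a=2 m (b=L-a=6):
  R_A = Pb²(3a+b)/L³ = (-20)·6²·(3·2+6)/8³ = -135/8 kN
  M_A = Pab²/L² = (-20)·2·6²/8² = -45/2 kN·m
  R_B = Pa²(a+3b)/L³ = (-20)·2²·(2+3·6)/8³ = -25/8 kN
  M_B = -Pa²b/L² = -(-20)·2²·6/8² = 15/2 kN·m
Load 3 — triangular load w₀=13 kN/m (0→w₀ over full span):
  R_A = 3w₀L/20 = 3·13·8/20 = 78/5 kN
  M_A = w₀L²/30 = 13·8²/30 = 416/15 kN·m
  R_B = 7w₀L/20 = 7·13·8/20 = 182/5 kN
  M_B = -w₀L²/20 = -13·8²/20 = -208/5 kN·m
Superposition: R_A = -159/160 kN, M_A = 703/120 kN·m, R_B = 5279/160 kN, M_B = -1379/40 kN·m

R_A = -159/160 kN, M_A = 703/120 kN·m, R_B = 5279/160 kN, M_B = -1379/40 kN·m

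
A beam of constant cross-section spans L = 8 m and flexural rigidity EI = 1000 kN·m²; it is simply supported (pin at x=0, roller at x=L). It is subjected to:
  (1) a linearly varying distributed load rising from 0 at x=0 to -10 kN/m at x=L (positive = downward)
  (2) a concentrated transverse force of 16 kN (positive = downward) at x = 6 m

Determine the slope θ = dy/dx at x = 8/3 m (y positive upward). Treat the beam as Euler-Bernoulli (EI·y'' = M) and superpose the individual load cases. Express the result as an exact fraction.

θ(8/3) = 881/30375 rad

Load 1 — triangular load w₀=-10 kN/m (0→w₀ over full span):
  θ_1 = -w₀(7L⁴-30L²x²+15x⁴)/(360LEI) = -(-10)·(7·8⁴-30·8²·(8/3)²+15·(8/3)⁴)/(360·8·1000) = 1664/30375 rad
Load 2 — point force P=16 kN at a=6 m (b=L-a=2):
  θ_2 = -Pb(L²-b²-3x²)/(6LEI)  [x≤a] = -16·2·(8²-2²-3·(8/3)²)/(6·8·1000) = -29/1125 rad
Superposition: θ = Σ θ_i = 881/30375 rad ≈ 0.029004 rad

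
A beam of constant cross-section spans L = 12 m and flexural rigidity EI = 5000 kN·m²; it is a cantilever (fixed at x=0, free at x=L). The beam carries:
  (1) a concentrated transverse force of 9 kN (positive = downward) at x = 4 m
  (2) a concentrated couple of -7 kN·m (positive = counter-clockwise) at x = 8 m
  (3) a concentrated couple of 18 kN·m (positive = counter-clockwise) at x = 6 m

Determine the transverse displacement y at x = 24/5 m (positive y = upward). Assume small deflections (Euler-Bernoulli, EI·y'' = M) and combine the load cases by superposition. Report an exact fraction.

Load 1 — point force P=9 kN at a=4 m (b=L-a=8):
  y_1 = -Pa²(3x-a)/(6EI)  [x>a] = -9·4²·(3·(24/5)-4)/(6·5000) = -156/3125 m
Load 2 — applied couple M₀=-7 kN·m at a=8 m (b=L-a=4):
  y_2 = M₀x²/(2EI)  [x≤a] = (-7)·(24/5)²/(2·5000) = -252/15625 m
Load 3 — applied couple M₀=18 kN·m at a=6 m (b=L-a=6):
  y_3 = M₀x²/(2EI)  [x≤a] = 18·(24/5)²/(2·5000) = 648/15625 m
Superposition: y = Σ y_i = -384/15625 m ≈ -0.024576 m

y(24/5) = -384/15625 m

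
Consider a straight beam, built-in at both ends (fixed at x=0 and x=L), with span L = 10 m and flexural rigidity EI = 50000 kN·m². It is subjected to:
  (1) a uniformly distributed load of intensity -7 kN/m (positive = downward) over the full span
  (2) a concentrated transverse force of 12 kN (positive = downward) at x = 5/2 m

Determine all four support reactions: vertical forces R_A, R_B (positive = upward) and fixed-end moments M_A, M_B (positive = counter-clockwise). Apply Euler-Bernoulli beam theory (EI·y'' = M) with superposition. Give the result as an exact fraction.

R_A = -199/8 kN, M_A = -995/24 kN·m, R_B = -265/8 kN, M_B = 1265/24 kN·m

Load 1 — uniform load w=-7 kN/m over full span:
  R_A = wL/2 = (-7)·10/2 = -35 kN
  M_A = wL²/12 = (-7)·10²/12 = -175/3 kN·m
  R_B = wL/2 = (-7)·10/2 = -35 kN
  M_B = -wL²/12 = -(-7)·10²/12 = 175/3 kN·m
Load 2 — point force P=12 kN at a=5/2 m (b=L-a=15/2):
  R_A = Pb²(3a+b)/L³ = 12·(15/2)²·(3·(5/2)+(15/2))/10³ = 81/8 kN
  M_A = Pab²/L² = 12·(5/2)·(15/2)²/10² = 135/8 kN·m
  R_B = Pa²(a+3b)/L³ = 12·(5/2)²·((5/2)+3·(15/2))/10³ = 15/8 kN
  M_B = -Pa²b/L² = -12·(5/2)²·(15/2)/10² = -45/8 kN·m
Superposition: R_A = -199/8 kN, M_A = -995/24 kN·m, R_B = -265/8 kN, M_B = 1265/24 kN·m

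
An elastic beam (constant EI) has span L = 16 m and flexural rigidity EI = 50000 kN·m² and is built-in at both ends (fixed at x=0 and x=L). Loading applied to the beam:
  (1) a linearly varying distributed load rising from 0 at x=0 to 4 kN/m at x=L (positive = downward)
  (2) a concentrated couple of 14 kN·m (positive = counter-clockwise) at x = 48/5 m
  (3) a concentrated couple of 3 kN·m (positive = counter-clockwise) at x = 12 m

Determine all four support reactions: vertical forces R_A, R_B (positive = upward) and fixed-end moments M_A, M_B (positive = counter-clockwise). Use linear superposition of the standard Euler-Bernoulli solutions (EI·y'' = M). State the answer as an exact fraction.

Load 1 — triangular load w₀=4 kN/m (0→w₀ over full span):
  R_A = 3w₀L/20 = 3·4·16/20 = 48/5 kN
  M_A = w₀L²/30 = 4·16²/30 = 512/15 kN·m
  R_B = 7w₀L/20 = 7·4·16/20 = 112/5 kN
  M_B = -w₀L²/20 = -4·16²/20 = -256/5 kN·m
Load 2 — applied couple M₀=14 kN·m at a=48/5 m (b=L-a=32/5):
  R_A = 6M₀ab/L³ = 6·14·(48/5)·(32/5)/16³ = 63/50 kN
  M_A = M₀b(2a-b)/L² = 14·(32/5)·(2·(48/5)-(32/5))/16² = 112/25 kN·m
  R_B = -6M₀ab/L³ = -6·14·(48/5)·(32/5)/16³ = -63/50 kN
  M_B = M₀a(2b-a)/L² = 14·(48/5)·(2·(32/5)-(48/5))/16² = 42/25 kN·m
Load 3 — applied couple M₀=3 kN·m at a=12 m (b=L-a=4):
  R_A = 6M₀ab/L³ = 6·3·12·4/16³ = 27/128 kN
  M_A = M₀b(2a-b)/L² = 3·4·(2·12-4)/16² = 15/16 kN·m
  R_B = -6M₀ab/L³ = -6·3·12·4/16³ = -27/128 kN
  M_B = M₀a(2b-a)/L² = 3·12·(2·4-12)/16² = -9/16 kN·m
Superposition: R_A = 35427/3200 kN, M_A = 47461/1200 kN·m, R_B = 66973/3200 kN, M_B = -20033/400 kN·m

R_A = 35427/3200 kN, M_A = 47461/1200 kN·m, R_B = 66973/3200 kN, M_B = -20033/400 kN·m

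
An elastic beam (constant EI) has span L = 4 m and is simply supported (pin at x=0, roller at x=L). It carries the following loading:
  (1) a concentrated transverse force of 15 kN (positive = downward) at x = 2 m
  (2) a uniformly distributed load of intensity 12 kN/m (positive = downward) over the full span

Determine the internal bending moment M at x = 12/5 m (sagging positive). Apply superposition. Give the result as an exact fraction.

Load 1 — point force P=15 kN at a=2 m (b=L-a=2):
  M_1 = Pa(L-x)/L  [x>a] = 15·2·(4-(12/5))/4 = 12 kN·m
Load 2 — uniform load w=12 kN/m over full span:
  M_2 = wx(L-x)/2 = 12·(12/5)·(4-(12/5))/2 = 576/25 kN·m
Superposition: M = Σ M_i = 876/25 kN·m ≈ 35.040000 kN·m

M(12/5) = 876/25 kN·m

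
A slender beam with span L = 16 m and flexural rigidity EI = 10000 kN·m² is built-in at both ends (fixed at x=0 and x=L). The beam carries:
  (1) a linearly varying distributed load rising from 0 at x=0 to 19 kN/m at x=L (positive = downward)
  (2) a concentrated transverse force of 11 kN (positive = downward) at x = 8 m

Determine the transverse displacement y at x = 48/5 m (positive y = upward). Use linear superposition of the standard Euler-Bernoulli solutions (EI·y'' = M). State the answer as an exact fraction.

y(48/5) = -5168704/29296875 m

Load 1 — triangular load w₀=19 kN/m (0→w₀ over full span):
  y_1 = -w₀x²(L-x)²(x+2L)/(120LEI) = -19·(48/5)²·(16-(48/5))²·((48/5)+2·16)/(120·16·10000) = -1517568/9765625 m
Load 2 — point force P=11 kN at a=8 m (b=L-a=8):
  y_2 = -Pa²(L-x)²(3bL-(3b+a)(L-x))/(6L³EI)  [x>a] = -11·8²·(16-(48/5))²·(3·8·16-(3·8+8)·(16-(48/5)))/(6·16³·10000) = -4928/234375 m
Superposition: y = Σ y_i = -5168704/29296875 m ≈ -0.176425 m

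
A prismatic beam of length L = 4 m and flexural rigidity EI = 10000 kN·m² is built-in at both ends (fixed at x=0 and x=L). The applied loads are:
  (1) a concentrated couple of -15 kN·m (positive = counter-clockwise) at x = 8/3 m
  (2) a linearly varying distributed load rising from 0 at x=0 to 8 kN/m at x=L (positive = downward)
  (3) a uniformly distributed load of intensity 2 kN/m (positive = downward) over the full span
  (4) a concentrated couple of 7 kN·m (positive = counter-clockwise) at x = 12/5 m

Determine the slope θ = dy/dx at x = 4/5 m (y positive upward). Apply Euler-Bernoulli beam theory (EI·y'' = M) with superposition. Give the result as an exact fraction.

Load 1 — applied couple M₀=-15 kN·m at a=8/3 m (b=L-a=4/3):
  θ_1 = (R_Ax²/2 - M_Ax)/EI  [x≤a] with R_A=-5, M_A=-5 = ((-5)·(4/5)²/2 - (-5)·(4/5))/10000 = 3/12500 rad
Load 2 — triangular load w₀=8 kN/m (0→w₀ over full span):
  θ_2 = -w₀(2x(L-x)(L-2x)(x+2L)+x²(L-x)²)/(120LEI) = -8·(2·(4/5)·(4-(4/5))·(4-2·(4/5))·((4/5)+2·4)+(4/5)²·(4-(4/5))²)/(120·4·10000) = -224/1171875 rad
Load 3 — uniform load w=2 kN/m over full span:
  θ_3 = -wx(L-x)(L-2x)/(12EI) = -2·(4/5)·(4-(4/5))·(4-2·(4/5))/(12·10000) = -8/78125 rad
Load 4 — applied couple M₀=7 kN·m at a=12/5 m (b=L-a=8/5):
  θ_4 = (R_Ax²/2 - M_Ax)/EI  [x≤a] with R_A=63/25, M_A=56/25 = ((63/25)·(4/5)²/2 - (56/25)·(4/5))/10000 = -77/781250 rad
Superposition: θ = Σ θ_i = -713/4687500 rad ≈ -0.000152 rad

θ(4/5) = -713/4687500 rad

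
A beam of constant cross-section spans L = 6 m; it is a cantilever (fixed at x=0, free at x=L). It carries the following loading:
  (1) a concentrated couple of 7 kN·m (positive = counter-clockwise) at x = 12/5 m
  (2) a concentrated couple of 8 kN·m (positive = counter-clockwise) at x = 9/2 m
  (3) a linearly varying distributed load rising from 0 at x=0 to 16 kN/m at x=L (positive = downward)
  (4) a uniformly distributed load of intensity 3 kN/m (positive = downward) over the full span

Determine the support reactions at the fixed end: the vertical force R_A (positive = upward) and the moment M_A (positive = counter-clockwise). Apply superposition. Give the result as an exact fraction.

R_A = 66 kN, M_A = 231 kN·m

Load 1 — applied couple M₀=7 kN·m at a=12/5 m (b=L-a=18/5):
  R_A = 0 kN
  M_A = -M₀ = -7 kN·m
Load 2 — applied couple M₀=8 kN·m at a=9/2 m (b=L-a=3/2):
  R_A = 0 kN
  M_A = -M₀ = -8 kN·m
Load 3 — triangular load w₀=16 kN/m (0→w₀ over full span):
  R_A = w₀L/2 = 16·6/2 = 48 kN
  M_A = w₀L²/3 = 16·6²/3 = 192 kN·m
Load 4 — uniform load w=3 kN/m over full span:
  R_A = wL = 3·6 = 18 kN
  M_A = wL²/2 = 3·6²/2 = 54 kN·m
Superposition: R_A = 66 kN, M_A = 231 kN·m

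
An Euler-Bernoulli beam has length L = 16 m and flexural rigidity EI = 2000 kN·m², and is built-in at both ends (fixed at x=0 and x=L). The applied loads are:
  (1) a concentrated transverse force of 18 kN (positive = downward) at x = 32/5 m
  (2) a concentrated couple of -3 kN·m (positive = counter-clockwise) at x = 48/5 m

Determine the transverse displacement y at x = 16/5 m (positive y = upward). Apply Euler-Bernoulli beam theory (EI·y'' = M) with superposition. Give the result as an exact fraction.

Load 1 — point force P=18 kN at a=32/5 m (b=L-a=48/5):
  y_1 = -Pb²x²(3aL-(3a+b)x)/(6L³EI)  [x≤a] = -18·(48/5)²·(16/5)²·(3·(32/5)·16-(3·(32/5)+(48/5))·(16/5))/(6·16³·2000) = -145152/1953125 m
Load 2 — applied couple M₀=-3 kN·m at a=48/5 m (b=L-a=32/5):
  y_2 = (R_Ax³/6 - M_Ax²/2)/EI  [x≤a] with R_A=-27/100, M_A=-24/25 = ((-27/100)·(16/5)³/6 - (-24/25)·(16/5)²/2)/2000 = 672/390625 m
Superposition: y = Σ y_i = -141792/1953125 m ≈ -0.072598 m

y(16/5) = -141792/1953125 m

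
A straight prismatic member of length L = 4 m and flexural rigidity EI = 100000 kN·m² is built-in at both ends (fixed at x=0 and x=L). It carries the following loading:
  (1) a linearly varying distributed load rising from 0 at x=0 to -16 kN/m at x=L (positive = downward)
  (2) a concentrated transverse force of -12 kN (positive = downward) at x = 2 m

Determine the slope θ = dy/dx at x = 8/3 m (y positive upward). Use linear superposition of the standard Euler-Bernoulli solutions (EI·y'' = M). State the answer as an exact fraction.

θ(8/3) = -853/15187500 rad

Load 1 — triangular load w₀=-16 kN/m (0→w₀ over full span):
  θ_1 = -w₀(2x(L-x)(L-2x)(x+2L)+x²(L-x)²)/(120LEI) = -(-16)·(2·(8/3)·(4-(8/3))·(4-2·(8/3))·((8/3)+2·4)+(8/3)²·(4-(8/3))²)/(120·4·100000) = -112/3796875 rad
Load 2 — point force P=-12 kN at a=2 m (b=L-a=2):
  θ_2 = Pa²(L-x)(2bL-(3b+a)(L-x))/(2L³EI)  [x>a] = (-12)·2²·(4-(8/3))·(2·2·4-(3·2+2)·(4-(8/3)))/(2·4³·100000) = -1/37500 rad
Superposition: θ = Σ θ_i = -853/15187500 rad ≈ -0.000056 rad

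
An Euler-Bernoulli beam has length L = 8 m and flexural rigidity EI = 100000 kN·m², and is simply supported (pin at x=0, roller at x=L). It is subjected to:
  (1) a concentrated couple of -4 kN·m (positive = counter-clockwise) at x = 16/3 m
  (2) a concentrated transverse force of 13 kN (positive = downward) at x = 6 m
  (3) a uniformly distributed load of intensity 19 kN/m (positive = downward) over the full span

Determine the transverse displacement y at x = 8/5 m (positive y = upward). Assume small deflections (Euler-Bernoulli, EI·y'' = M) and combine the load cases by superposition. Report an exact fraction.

Load 1 — applied couple M₀=-4 kN·m at a=16/3 m (b=L-a=8/3):
  y_1 = (M₀x³/(6L)+C₁x)/EI  [x≤a] with C₁=M₀(3b²-L²)/(6L)=32/9 = ((-4)·(8/5)³/(6·8)+(32/9)·(8/5))/100000 = 188/3515625 m
Load 2 — point force P=13 kN at a=6 m (b=L-a=2):
  y_2 = -Pbx(L²-b²-x²)/(6LEI)  [x≤a] = -13·2·(8/5)·(8²-2²-(8/5)²)/(6·8·100000) = -4667/9375000 m
Load 3 — uniform load w=19 kN/m over full span:
  y_3 = -wx(L³-2Lx²+x³)/(24EI) = -19·(8/5)·(8³-2·8·(8/5)²+(8/5)³)/(24·100000) = -35264/5859375 m
Superposition: y = Σ y_i = -908821/140625000 m ≈ -0.006463 m

y(8/5) = -908821/140625000 m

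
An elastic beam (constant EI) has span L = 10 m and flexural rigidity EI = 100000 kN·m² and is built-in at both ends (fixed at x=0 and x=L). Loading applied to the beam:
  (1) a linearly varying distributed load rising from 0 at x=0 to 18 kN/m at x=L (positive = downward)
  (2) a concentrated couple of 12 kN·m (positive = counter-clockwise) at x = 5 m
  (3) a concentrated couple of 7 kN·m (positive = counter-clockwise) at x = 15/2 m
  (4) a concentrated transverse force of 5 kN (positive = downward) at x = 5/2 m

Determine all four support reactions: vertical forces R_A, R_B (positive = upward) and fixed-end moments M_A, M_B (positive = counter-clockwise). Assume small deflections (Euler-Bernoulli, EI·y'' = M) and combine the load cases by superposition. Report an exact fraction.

R_A = 5409/160 kN, M_A = 2311/32 kN·m, R_B = 9791/160 kN, M_B = -2901/32 kN·m

Load 1 — triangular load w₀=18 kN/m (0→w₀ over full span):
  R_A = 3w₀L/20 = 3·18·10/20 = 27 kN
  M_A = w₀L²/30 = 18·10²/30 = 60 kN·m
  R_B = 7w₀L/20 = 7·18·10/20 = 63 kN
  M_B = -w₀L²/20 = -18·10²/20 = -90 kN·m
Load 2 — applied couple M₀=12 kN·m at a=5 m (b=L-a=5):
  R_A = 6M₀ab/L³ = 6·12·5·5/10³ = 9/5 kN
  M_A = M₀b(2a-b)/L² = 12·5·(2·5-5)/10² = 3 kN·m
  R_B = -6M₀ab/L³ = -6·12·5·5/10³ = -9/5 kN
  M_B = M₀a(2b-a)/L² = 12·5·(2·5-5)/10² = 3 kN·m
Load 3 — applied couple M₀=7 kN·m at a=15/2 m (b=L-a=5/2):
  R_A = 6M₀ab/L³ = 6·7·(15/2)·(5/2)/10³ = 63/80 kN
  M_A = M₀b(2a-b)/L² = 7·(5/2)·(2·(15/2)-(5/2))/10² = 35/16 kN·m
  R_B = -6M₀ab/L³ = -6·7·(15/2)·(5/2)/10³ = -63/80 kN
  M_B = M₀a(2b-a)/L² = 7·(15/2)·(2·(5/2)-(15/2))/10² = -21/16 kN·m
Load 4 — point force P=5 kN at a=5/2 m (b=L-a=15/2):
  R_A = Pb²(3a+b)/L³ = 5·(15/2)²·(3·(5/2)+(15/2))/10³ = 135/32 kN
  M_A = Pab²/L² = 5·(5/2)·(15/2)²/10² = 225/32 kN·m
  R_B = Pa²(a+3b)/L³ = 5·(5/2)²·((5/2)+3·(15/2))/10³ = 25/32 kN
  M_B = -Pa²b/L² = -5·(5/2)²·(15/2)/10² = -75/32 kN·m
Superposition: R_A = 5409/160 kN, M_A = 2311/32 kN·m, R_B = 9791/160 kN, M_B = -2901/32 kN·m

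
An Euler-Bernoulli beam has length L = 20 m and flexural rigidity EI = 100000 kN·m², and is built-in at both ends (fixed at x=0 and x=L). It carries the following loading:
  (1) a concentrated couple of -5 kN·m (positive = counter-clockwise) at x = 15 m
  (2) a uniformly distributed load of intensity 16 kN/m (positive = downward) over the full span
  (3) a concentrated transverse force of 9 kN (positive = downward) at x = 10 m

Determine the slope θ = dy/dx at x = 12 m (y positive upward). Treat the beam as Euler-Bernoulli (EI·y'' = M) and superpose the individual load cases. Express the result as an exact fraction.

Load 1 — applied couple M₀=-5 kN·m at a=15 m (b=L-a=5):
  θ_1 = (R_Ax²/2 - M_Ax)/EI  [x≤a] with R_A=-9/32, M_A=-25/16 = ((-9/32)·12²/2 - (-25/16)·12)/100000 = -3/200000 rad
Load 2 — uniform load w=16 kN/m over full span:
  θ_2 = -wx(L-x)(L-2x)/(12EI) = -16·12·(20-12)·(20-2·12)/(12·100000) = 16/3125 rad
Load 3 — point force P=9 kN at a=10 m (b=L-a=10):
  θ_3 = Pa²(L-x)(2bL-(3b+a)(L-x))/(2L³EI)  [x>a] = 9·10²·(20-12)·(2·10·20-(3·10+10)·(20-12))/(2·20³·100000) = 9/25000 rad
Superposition: θ = Σ θ_i = 1093/200000 rad ≈ 0.005465 rad

θ(12) = 1093/200000 rad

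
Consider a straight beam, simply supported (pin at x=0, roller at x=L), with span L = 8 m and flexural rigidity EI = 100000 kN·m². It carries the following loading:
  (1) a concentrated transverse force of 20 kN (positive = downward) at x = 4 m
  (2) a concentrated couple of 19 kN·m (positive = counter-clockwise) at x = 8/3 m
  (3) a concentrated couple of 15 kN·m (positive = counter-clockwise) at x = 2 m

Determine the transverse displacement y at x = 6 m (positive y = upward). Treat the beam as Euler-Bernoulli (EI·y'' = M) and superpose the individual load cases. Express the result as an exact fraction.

y(6) = -1549/1800000 m

Load 1 — point force P=20 kN at a=4 m (b=L-a=4):
  y_1 = -Pa(L-x)(2Lx-a²-x²)/(6LEI)  [x>a] = -20·4·(8-6)·(2·8·6-4²-6²)/(6·8·100000) = -11/7500 m
Load 2 — applied couple M₀=19 kN·m at a=8/3 m (b=L-a=16/3):
  y_2 = (M₀x³/(6L)-M₀(x-a)²/2+C₁x)/EI  [x>a] with C₁=M₀(3b²-L²)/(6L)=76/9 = (19·6³/(6·8)-19·(6-(8/3))²/2+(76/9)·6)/100000 = 551/1800000 m
Load 3 — applied couple M₀=15 kN·m at a=2 m (b=L-a=6):
  y_3 = (M₀x³/(6L)-M₀(x-a)²/2+C₁x)/EI  [x>a] with C₁=M₀(3b²-L²)/(6L)=55/4 = (15·6³/(6·8)-15·(6-2)²/2+(55/4)·6)/100000 = 3/10000 m
Superposition: y = Σ y_i = -1549/1800000 m ≈ -0.000861 m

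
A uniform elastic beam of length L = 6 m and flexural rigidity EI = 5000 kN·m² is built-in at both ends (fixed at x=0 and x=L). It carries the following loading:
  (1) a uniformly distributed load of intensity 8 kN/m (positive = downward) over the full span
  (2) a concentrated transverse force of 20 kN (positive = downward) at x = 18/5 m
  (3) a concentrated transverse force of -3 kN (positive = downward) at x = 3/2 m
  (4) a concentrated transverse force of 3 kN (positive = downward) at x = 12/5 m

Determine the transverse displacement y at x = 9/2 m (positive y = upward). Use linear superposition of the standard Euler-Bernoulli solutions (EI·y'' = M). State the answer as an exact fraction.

Load 1 — uniform load w=8 kN/m over full span:
  y_1 = -wx²(L-x)²/(24EI) = -8·(9/2)²·(6-(9/2))²/(24·5000) = -243/80000 m
Load 2 — point force P=20 kN at a=18/5 m (b=L-a=12/5):
  y_2 = -Pa²(L-x)²(3bL-(3b+a)(L-x))/(6L³EI)  [x>a] = -20·(18/5)²·(6-(9/2))²·(3·(12/5)·6-(3·(12/5)+(18/5))·(6-(9/2)))/(6·6³·5000) = -243/100000 m
Load 3 — point force P=-3 kN at a=3/2 m (b=L-a=9/2):
  y_3 = -Pa²(L-x)²(3bL-(3b+a)(L-x))/(6L³EI)  [x>a] = -(-3)·(3/2)²·(6-(9/2))²·(3·(9/2)·6-(3·(9/2)+(3/2))·(6-(9/2)))/(6·6³·5000) = 351/2560000 m
Load 4 — point force P=3 kN at a=12/5 m (b=L-a=18/5):
  y_4 = -Pa²(L-x)²(3bL-(3b+a)(L-x))/(6L³EI)  [x>a] = -3·(12/5)²·(6-(9/2))²·(3·(18/5)·6-(3·(18/5)+(12/5))·(6-(9/2)))/(6·6³·5000) = -27/100000 m
Superposition: y = Σ y_i = -14337/2560000 m ≈ -0.005600 m

y(9/2) = -14337/2560000 m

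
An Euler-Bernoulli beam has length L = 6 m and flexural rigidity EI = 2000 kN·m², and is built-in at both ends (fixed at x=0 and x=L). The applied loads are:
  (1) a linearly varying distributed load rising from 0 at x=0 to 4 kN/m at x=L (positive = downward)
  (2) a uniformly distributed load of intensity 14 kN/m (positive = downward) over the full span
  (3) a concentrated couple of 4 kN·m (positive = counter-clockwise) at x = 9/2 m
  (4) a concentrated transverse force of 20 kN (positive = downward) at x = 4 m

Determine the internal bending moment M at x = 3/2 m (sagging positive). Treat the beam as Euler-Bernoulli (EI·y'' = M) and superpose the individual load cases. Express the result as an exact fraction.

Load 1 — triangular load w₀=4 kN/m (0→w₀ over full span):
  M_1 = 3w₀Lx/20 - w₀L²/30 - w₀x³/(6L) = 3·4·6·(3/2)/20 - 4·6²/30 - 4·(3/2)³/(6·6) = 9/40 kN·m
Load 2 — uniform load w=14 kN/m over full span:
  M_2 = wLx/2 - wL²/12 - wx²/2 = 14·6·(3/2)/2 - 14·6²/12 - 14·(3/2)²/2 = 21/4 kN·m
Load 3 — applied couple M₀=4 kN·m at a=9/2 m (b=L-a=3/2):
  M_3 = R_Ax - M_A  [x≤a] with R_A=3/4, M_A=5/4 = (3/4)·(3/2) - (5/4) = -1/8 kN·m
Load 4 — point force P=20 kN at a=4 m (b=L-a=2):
  M_4 = Pb²(3a+b)x/L³ - Pab²/L²  [x≤a] = 20·2²·(3·4+2)·(3/2)/6³ - 20·4·2²/6² = -10/9 kN·m
Superposition: M = Σ M_i = 763/180 kN·m ≈ 4.238889 kN·m

M(3/2) = 763/180 kN·m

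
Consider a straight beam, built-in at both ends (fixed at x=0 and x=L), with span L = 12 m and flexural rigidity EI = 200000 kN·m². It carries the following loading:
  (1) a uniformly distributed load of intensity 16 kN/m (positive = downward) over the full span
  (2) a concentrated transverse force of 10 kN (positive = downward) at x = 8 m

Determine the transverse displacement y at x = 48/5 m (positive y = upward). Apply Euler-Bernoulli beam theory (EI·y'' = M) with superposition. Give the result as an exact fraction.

Load 1 — uniform load w=16 kN/m over full span:
  y_1 = -wx²(L-x)²/(24EI) = -16·(48/5)²·(12-(48/5))²/(24·200000) = -3456/1953125 m
Load 2 — point force P=10 kN at a=8 m (b=L-a=4):
  y_2 = -Pa²(L-x)²(3bL-(3b+a)(L-x))/(6L³EI)  [x>a] = -10·8²·(12-(48/5))²·(3·4·12-(3·4+8)·(12-(48/5)))/(6·12³·200000) = -8/46875 m
Superposition: y = Σ y_i = -11368/5859375 m ≈ -0.001940 m

y(48/5) = -11368/5859375 m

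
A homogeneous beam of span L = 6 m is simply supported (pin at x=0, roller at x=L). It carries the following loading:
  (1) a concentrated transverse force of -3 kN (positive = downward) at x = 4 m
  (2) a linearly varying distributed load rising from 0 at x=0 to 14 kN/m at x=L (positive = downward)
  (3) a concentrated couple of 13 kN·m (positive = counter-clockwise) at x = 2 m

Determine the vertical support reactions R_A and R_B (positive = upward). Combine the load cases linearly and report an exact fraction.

Load 1 — point force P=-3 kN at a=4 m (b=L-a=2):
  R_A = Pb/L = (-3)·2/6 = -1 kN
  R_B = Pa/L = (-3)·4/6 = -2 kN
Load 2 — triangular load w₀=14 kN/m (0→w₀ over full span):
  R_A = w₀L/6 = 14·6/6 = 14 kN
  R_B = w₀L/3 = 14·6/3 = 28 kN
Load 3 — applied couple M₀=13 kN·m at a=2 m (b=L-a=4):
  R_A = M₀/L = 13/6 kN
  R_B = -M₀/L = -13/6 kN
Superposition: R_A = 91/6 kN, R_B = 143/6 kN

R_A = 91/6 kN, R_B = 143/6 kN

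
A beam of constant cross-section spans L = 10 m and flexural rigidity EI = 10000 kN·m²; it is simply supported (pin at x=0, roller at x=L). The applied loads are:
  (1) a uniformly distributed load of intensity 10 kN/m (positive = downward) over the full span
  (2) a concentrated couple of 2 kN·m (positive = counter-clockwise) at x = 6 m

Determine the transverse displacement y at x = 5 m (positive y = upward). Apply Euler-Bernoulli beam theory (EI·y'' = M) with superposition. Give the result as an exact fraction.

y(5) = -15679/120000 m

Load 1 — uniform load w=10 kN/m over full span:
  y_1 = -wx(L³-2Lx²+x³)/(24EI) = -10·5·(10³-2·10·5²+5³)/(24·10000) = -25/192 m
Load 2 — applied couple M₀=2 kN·m at a=6 m (b=L-a=4):
  y_2 = (M₀x³/(6L)+C₁x)/EI  [x≤a] with C₁=M₀(3b²-L²)/(6L)=-26/15 = (2·5³/(6·10)+(-26/15)·5)/10000 = -9/20000 m
Superposition: y = Σ y_i = -15679/120000 m ≈ -0.130658 m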